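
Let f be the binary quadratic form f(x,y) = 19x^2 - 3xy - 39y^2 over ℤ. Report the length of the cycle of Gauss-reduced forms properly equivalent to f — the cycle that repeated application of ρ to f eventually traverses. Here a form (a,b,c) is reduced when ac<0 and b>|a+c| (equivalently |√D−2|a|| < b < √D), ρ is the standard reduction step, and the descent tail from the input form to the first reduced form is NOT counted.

D = 2973, ⌊√D⌋ = 54
descent: ρ → (-39,3,19)
descent: ρ → (19,35,-23)  [lands on river]
river: ρ → (-23,11,31)
river: ρ → (31,51,-3)
river: ρ → (-3,51,31)
river: ρ → (31,11,-23)
river: ρ → (-23,35,19)
river: ρ → (19,41,-17)
river: ρ → (-17,27,33)
river: ρ → (33,39,-11)
river: ρ → (-11,49,13)
river: ρ → (13,29,-41)
river: ρ → (-41,53,1)
river: ρ → (1,53,-41)
river: ρ → (-41,29,13)
river: ρ → (13,49,-11)
river: ρ → (-11,39,33)
river: ρ → (33,27,-17)
river: ρ → (-17,41,19)
ρ-cycle length = 18 (tail of 2 descent steps not counted)

18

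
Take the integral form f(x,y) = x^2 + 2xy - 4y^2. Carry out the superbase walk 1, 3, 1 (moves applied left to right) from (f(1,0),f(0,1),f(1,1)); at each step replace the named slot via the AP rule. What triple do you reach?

start (1,-4,-1) = (f(1,0),f(0,1),f(1,1))
replace slot 1: 2·((-4)+(-1)) − 1 = -11 → (-11,-4,-1)
replace slot 3: 2·((-11)+(-4)) − (-1) = -29 → (-11,-4,-29)
replace slot 1: 2·((-4)+(-29)) − (-11) = -55 → (-55,-4,-29)

-55,-4,-29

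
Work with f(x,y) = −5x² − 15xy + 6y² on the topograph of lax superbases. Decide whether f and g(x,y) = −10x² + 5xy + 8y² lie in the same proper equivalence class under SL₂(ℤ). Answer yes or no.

D₁ = 345, D₂ = 345
river cycle of f (length 10): (6, 15, -5), (-5, 15, 6), (6, 9, -11), (-11, 13, 4), (4, 11, -14), (-14, 17, 1), (1, 17, -14), (-14, 11, 4), (4, 13, -11), (-11, 9, 6)
river cycle of g (length 10): (8, 11, -7), (-7, 17, 2), (2, 15, -15), (-15, 15, 2), (2, 17, -7), (-7, 11, 8), (8, 5, -10), (-10, 15, 3), (3, 15, -10), (-10, 5, 8)
cycles differ ⇒ inequivalent

no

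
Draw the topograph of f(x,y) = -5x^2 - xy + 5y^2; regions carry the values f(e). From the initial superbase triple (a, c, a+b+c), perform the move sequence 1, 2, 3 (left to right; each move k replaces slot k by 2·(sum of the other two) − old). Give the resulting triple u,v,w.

start (-5,5,-1) = (f(1,0),f(0,1),f(1,1))
replace slot 1: 2·(5+(-1)) − (-5) = 13 → (13,5,-1)
replace slot 2: 2·(13+(-1)) − 5 = 19 → (13,19,-1)
replace slot 3: 2·(13+19) − (-1) = 65 → (13,19,65)

13,19,65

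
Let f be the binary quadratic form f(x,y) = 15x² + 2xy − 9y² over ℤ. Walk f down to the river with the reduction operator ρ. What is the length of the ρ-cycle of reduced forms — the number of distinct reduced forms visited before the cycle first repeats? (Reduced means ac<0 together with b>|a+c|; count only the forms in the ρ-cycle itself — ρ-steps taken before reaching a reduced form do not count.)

D = 544, ⌊√D⌋ = 23
descent: ρ → (-9,16,8)  [lands on river]
river: ρ → (8,16,-9)
river: ρ → (-9,20,4)
river: ρ → (4,20,-9)
ρ-cycle length = 4 (tail of 1 descent step not counted)

4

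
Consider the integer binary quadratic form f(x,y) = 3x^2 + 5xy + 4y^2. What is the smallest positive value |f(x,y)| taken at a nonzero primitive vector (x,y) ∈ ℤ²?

translate: b→-1 (≡5 mod 6), so (3,5,4)→(3,-1,2)
flip: (3,-1,2)→(2,1,3)
reduced (well bottom): (2,1,3) with a≤c, −a<b≤a
well minimum = a = 2

2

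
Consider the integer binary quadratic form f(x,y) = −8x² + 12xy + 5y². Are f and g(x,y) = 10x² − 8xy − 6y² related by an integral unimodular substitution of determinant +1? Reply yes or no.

D₁ = 304, D₂ = 304
river cycle of f (length 12): (5, 8, -12), (-12, 16, 1), (1, 16, -12), (-12, 8, 5), (5, 12, -8), (-8, 4, 9), (9, 14, -3), (-3, 16, 4), (4, 16, -3), (-3, 14, 9), … (2 more)
river cycle of g (length 6): (-6, 8, 10), (10, 12, -4), (-4, 12, 10), (10, 8, -6), (-6, 16, 2), (2, 16, -6)
cycles differ ⇒ inequivalent

no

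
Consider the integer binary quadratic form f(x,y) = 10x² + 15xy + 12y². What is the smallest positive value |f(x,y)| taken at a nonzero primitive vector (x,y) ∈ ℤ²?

translate: b→-5 (≡15 mod 20), so (10,15,12)→(10,-5,7)
flip: (10,-5,7)→(7,5,10)
reduced (well bottom): (7,5,10) with a≤c, −a<b≤a
well minimum = a = 7

7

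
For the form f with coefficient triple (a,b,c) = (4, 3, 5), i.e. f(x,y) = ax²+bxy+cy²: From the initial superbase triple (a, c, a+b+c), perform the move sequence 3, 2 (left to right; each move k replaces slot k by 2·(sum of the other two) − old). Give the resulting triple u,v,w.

start (4,5,12) = (f(1,0),f(0,1),f(1,1))
replace slot 3: 2·(4+5) − 12 = 6 → (4,5,6)
replace slot 2: 2·(4+6) − 5 = 15 → (4,15,6)

4,15,6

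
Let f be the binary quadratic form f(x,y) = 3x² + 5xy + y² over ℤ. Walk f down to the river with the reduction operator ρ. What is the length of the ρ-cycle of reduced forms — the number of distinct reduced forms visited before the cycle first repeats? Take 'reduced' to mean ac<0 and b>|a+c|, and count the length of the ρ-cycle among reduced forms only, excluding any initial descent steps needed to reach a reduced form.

D = 13, ⌊√D⌋ = 3
descent: ρ → (1,3,-1)  [lands on river]
river: ρ → (-1,3,1)
ρ-cycle length = 2 (tail of 1 descent step not counted)

2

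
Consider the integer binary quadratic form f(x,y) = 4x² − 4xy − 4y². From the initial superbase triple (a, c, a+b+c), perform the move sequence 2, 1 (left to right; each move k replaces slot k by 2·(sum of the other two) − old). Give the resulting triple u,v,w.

start (4,-4,-4) = (f(1,0),f(0,1),f(1,1))
replace slot 2: 2·(4+(-4)) − (-4) = 4 → (4,4,-4)
replace slot 1: 2·(4+(-4)) − 4 = -4 → (-4,4,-4)

-4,4,-4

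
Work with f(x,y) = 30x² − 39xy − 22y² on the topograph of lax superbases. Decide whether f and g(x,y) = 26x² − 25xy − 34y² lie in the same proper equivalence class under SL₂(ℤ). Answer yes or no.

D₁ = 4161, D₂ = 4161
river cycle of f (length 12): (-22, 39, 30), (30, 21, -31), (-31, 41, 20), (20, 39, -33), (-33, 27, 26), (26, 25, -34), (-34, 43, 17), (17, 59, -10), (-10, 61, 11), (11, 49, -40), … (2 more)
river cycle of g (length 12): (-34, 25, 26), (26, 27, -33), (-33, 39, 20), (20, 41, -31), (-31, 21, 30), (30, 39, -22), (-22, 49, 20), (20, 31, -40), (-40, 49, 11), (11, 61, -10), … (2 more)
cycles differ ⇒ inequivalent

no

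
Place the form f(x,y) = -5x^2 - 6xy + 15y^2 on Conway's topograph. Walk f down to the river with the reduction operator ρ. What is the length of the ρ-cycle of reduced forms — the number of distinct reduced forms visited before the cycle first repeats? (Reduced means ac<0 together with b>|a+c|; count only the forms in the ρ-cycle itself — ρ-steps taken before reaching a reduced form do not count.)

D = 336, ⌊√D⌋ = 18
descent: ρ → (15,6,-5)
descent: ρ → (-5,14,7)  [lands on river]
river: ρ → (7,14,-5)
river: ρ → (-5,16,4)
river: ρ → (4,16,-5)
ρ-cycle length = 4 (tail of 2 descent steps not counted)

4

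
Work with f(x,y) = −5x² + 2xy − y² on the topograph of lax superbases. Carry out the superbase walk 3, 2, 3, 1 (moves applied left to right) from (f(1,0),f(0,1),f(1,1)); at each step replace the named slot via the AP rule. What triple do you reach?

start (-5,-1,-4) = (f(1,0),f(0,1),f(1,1))
replace slot 3: 2·((-5)+(-1)) − (-4) = -8 → (-5,-1,-8)
replace slot 2: 2·((-5)+(-8)) − (-1) = -25 → (-5,-25,-8)
replace slot 3: 2·((-5)+(-25)) − (-8) = -52 → (-5,-25,-52)
replace slot 1: 2·((-25)+(-52)) − (-5) = -149 → (-149,-25,-52)

-149,-25,-52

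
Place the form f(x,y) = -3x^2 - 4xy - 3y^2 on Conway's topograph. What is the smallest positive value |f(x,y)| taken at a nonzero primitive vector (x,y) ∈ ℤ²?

translate: b→-2 (≡4 mod 6), so (3,4,3)→(3,-2,2)
flip: (3,-2,2)→(2,2,3)
reduced (well bottom): (2,2,3) with a≤c, −a<b≤a
well minimum |f| = |-2| = 2 (negative-definite)

2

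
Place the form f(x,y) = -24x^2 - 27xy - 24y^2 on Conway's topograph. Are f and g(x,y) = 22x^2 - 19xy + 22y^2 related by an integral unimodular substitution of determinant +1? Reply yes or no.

D₁ = -1575, D₂ = -1575
f is negative-definite; reduce −f:
−f: translate: b→-21 (≡27 mod 48), so (24,27,24)→(24,-21,21)
−f: flip: (24,-21,21)→(21,21,24)
−f: reduced (well bottom): (21,21,24) with a≤c, −a<b≤a
flip sign back: reduced form of f is (-21,-21,-24)
g: flip: (22,-19,22)→(22,19,22)
g: reduced (well bottom): (22,19,22) with a≤c, −a<b≤a
reduced forms (-21, -21, -24) vs (22, 19, 22) ⇒ inequivalent

no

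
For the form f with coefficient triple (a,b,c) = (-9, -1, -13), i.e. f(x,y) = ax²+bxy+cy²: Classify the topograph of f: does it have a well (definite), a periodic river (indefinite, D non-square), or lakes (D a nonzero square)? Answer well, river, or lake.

D = b²−4ac = (-1)² − 4·(-9)·(-13) = -467
D < 0 ⇒ definite ⇒ every region one sign ⇒ single well

well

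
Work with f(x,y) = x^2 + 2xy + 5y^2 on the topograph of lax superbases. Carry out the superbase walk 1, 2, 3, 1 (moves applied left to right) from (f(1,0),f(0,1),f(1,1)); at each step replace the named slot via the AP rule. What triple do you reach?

start (1,5,8) = (f(1,0),f(0,1),f(1,1))
replace slot 1: 2·(5+8) − 1 = 25 → (25,5,8)
replace slot 2: 2·(25+8) − 5 = 61 → (25,61,8)
replace slot 3: 2·(25+61) − 8 = 164 → (25,61,164)
replace slot 1: 2·(61+164) − 25 = 425 → (425,61,164)

425,61,164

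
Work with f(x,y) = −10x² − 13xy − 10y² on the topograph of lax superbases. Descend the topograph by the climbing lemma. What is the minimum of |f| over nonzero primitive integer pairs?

translate: b→-7 (≡13 mod 20), so (10,13,10)→(10,-7,7)
flip: (10,-7,7)→(7,7,10)
reduced (well bottom): (7,7,10) with a≤c, −a<b≤a
well minimum |f| = |-7| = 7 (negative-definite)

7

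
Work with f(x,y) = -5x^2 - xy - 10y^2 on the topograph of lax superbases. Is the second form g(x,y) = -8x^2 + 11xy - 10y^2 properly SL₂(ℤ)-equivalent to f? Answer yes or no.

D₁ = -199, D₂ = -199
f is negative-definite; reduce −f:
−f: reduced (well bottom): (5,1,10) with a≤c, −a<b≤a
flip sign back: reduced form of f is (-5,-1,-10)
g is negative-definite; reduce −g:
−g: translate: b→5 (≡-11 mod 16), so (8,-11,10)→(8,5,7)
−g: flip: (8,5,7)→(7,-5,8)
−g: reduced (well bottom): (7,-5,8) with a≤c, −a<b≤a
flip sign back: reduced form of g is (-7,5,-8)
reduced forms (-5, -1, -10) vs (-7, 5, -8) ⇒ inequivalent

no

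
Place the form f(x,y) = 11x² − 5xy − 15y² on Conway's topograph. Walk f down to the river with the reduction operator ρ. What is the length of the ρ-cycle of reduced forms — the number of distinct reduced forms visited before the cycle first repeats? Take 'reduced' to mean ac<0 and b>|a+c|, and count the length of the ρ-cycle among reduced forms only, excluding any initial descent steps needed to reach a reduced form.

D = 685, ⌊√D⌋ = 26
descent: ρ → (-15,5,11)  [lands on river]
river: ρ → (11,17,-9)
river: ρ → (-9,19,9)
river: ρ → (9,17,-11)
river: ρ → (-11,5,15)
river: ρ → (15,25,-1)
river: ρ → (-1,25,15)
river: ρ → (15,5,-11)
river: ρ → (-11,17,9)
river: ρ → (9,19,-9)
river: ρ → (-9,17,11)
river: ρ → (11,5,-15)
river: ρ → (-15,25,1)
river: ρ → (1,25,-15)
ρ-cycle length = 14 (tail of 1 descent step not counted)

14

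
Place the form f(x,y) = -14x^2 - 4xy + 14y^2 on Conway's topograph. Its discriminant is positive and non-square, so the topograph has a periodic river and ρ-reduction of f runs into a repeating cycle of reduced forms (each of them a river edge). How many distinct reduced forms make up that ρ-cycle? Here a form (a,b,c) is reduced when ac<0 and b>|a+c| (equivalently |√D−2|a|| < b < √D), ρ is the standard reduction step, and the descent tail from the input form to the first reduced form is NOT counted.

D = 800, ⌊√D⌋ = 28
descent: ρ → (14,4,-14)  [lands on river]
river: ρ → (-14,24,4)
river: ρ → (4,24,-14)
river: ρ → (-14,4,14)
river: ρ → (14,24,-4)
river: ρ → (-4,24,14)
ρ-cycle length = 6 (tail of 1 descent step not counted)

6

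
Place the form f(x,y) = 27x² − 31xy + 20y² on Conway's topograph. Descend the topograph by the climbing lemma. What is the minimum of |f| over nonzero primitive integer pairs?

translate: b→23 (≡-31 mod 54), so (27,-31,20)→(27,23,16)
flip: (27,23,16)→(16,-23,27)
translate: b→9 (≡-23 mod 32), so (16,-23,27)→(16,9,20)
reduced (well bottom): (16,9,20) with a≤c, −a<b≤a
well minimum = a = 16

16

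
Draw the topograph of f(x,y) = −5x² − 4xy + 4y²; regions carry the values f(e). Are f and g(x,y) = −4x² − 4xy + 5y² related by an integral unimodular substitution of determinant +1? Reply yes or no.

D₁ = 96, D₂ = 96
river cycle of f (length 4): (4, 4, -5), (-5, 6, 3), (3, 6, -5), (-5, 4, 4)
river cycle of g (length 4): (5, 4, -4), (-4, 4, 5), (5, 6, -3), (-3, 6, 5)
cycles differ ⇒ inequivalent

no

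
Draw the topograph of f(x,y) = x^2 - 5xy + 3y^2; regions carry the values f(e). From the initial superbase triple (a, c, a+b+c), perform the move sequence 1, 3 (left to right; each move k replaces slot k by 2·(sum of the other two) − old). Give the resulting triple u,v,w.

start (1,3,-1) = (f(1,0),f(0,1),f(1,1))
replace slot 1: 2·(3+(-1)) − 1 = 3 → (3,3,-1)
replace slot 3: 2·(3+3) − (-1) = 13 → (3,3,13)

3,3,13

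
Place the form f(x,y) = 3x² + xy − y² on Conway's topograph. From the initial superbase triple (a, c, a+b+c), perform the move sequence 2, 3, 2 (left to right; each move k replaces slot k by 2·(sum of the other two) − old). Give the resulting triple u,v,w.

start (3,-1,3) = (f(1,0),f(0,1),f(1,1))
replace slot 2: 2·(3+3) − (-1) = 13 → (3,13,3)
replace slot 3: 2·(3+13) − 3 = 29 → (3,13,29)
replace slot 2: 2·(3+29) − 13 = 51 → (3,51,29)

3,51,29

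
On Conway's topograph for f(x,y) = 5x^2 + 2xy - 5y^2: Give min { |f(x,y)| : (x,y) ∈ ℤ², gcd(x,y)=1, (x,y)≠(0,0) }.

river: ρ → (-5,8,2)
river: ρ → (2,8,-5)
river: ρ → (-5,2,5)
river: ρ → (5,8,-2)
river: ρ → (-2,8,5)
river: ρ → (5,2,-5)
closes: descent 0, river 6
min |a| on river = 2

2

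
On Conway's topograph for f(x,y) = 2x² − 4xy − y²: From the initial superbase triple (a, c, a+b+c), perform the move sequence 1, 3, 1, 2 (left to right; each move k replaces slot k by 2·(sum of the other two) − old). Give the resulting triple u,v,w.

start (2,-1,-3) = (f(1,0),f(0,1),f(1,1))
replace slot 1: 2·((-1)+(-3)) − 2 = -10 → (-10,-1,-3)
replace slot 3: 2·((-10)+(-1)) − (-3) = -19 → (-10,-1,-19)
replace slot 1: 2·((-1)+(-19)) − (-10) = -30 → (-30,-1,-19)
replace slot 2: 2·((-30)+(-19)) − (-1) = -97 → (-30,-97,-19)

-30,-97,-19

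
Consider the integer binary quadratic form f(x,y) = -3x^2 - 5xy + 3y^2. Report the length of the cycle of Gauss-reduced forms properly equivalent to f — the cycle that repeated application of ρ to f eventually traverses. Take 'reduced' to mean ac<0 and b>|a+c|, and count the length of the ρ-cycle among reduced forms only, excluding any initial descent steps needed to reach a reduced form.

D = 61, ⌊√D⌋ = 7
descent: ρ → (3,5,-3)  [lands on river]
river: ρ → (-3,7,1)
river: ρ → (1,7,-3)
river: ρ → (-3,5,3)
river: ρ → (3,7,-1)
river: ρ → (-1,7,3)
ρ-cycle length = 6 (tail of 1 descent step not counted)

6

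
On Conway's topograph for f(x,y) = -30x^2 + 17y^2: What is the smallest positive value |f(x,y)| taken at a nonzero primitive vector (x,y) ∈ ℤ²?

descent: ρ → (17,34,-13)  [lands on river]
river: ρ → (-13,44,2)
river: ρ → (2,44,-13)
river: ρ → (-13,34,17)
closes: descent 1, river 4
min |a| on river = 2

2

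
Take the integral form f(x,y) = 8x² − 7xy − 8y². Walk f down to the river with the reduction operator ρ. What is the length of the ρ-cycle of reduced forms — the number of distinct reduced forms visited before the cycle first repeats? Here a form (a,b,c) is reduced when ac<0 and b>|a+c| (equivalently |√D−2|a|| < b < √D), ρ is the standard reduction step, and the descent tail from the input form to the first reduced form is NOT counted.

D = 305, ⌊√D⌋ = 17
descent: ρ → (-8,7,8)  [lands on river]
river: ρ → (8,9,-7)
river: ρ → (-7,5,10)
river: ρ → (10,15,-2)
river: ρ → (-2,17,2)
river: ρ → (2,15,-10)
river: ρ → (-10,5,7)
river: ρ → (7,9,-8)
ρ-cycle length = 8 (tail of 1 descent step not counted)

8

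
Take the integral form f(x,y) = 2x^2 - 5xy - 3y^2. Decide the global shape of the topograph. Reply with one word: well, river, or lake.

D = b²−4ac = (-5)² − 4·2·(-3) = 49
D = 7² is a perfect square ⇒ form factors over ℤ ⇒ lakes

lake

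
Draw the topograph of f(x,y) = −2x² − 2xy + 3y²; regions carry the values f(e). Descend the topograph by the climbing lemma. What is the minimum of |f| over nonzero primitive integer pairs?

descent: ρ → (3,2,-2)  [lands on river]
river: ρ → (-2,2,3)
river: ρ → (3,4,-1)
river: ρ → (-1,4,3)
closes: descent 1, river 4
min |a| on river = 1

1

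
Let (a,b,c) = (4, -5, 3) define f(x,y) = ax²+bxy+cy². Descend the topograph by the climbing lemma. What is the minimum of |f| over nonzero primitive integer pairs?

translate: b→3 (≡-5 mod 8), so (4,-5,3)→(4,3,2)
flip: (4,3,2)→(2,-3,4)
translate: b→1 (≡-3 mod 4), so (2,-3,4)→(2,1,3)
reduced (well bottom): (2,1,3) with a≤c, −a<b≤a
well minimum = a = 2

2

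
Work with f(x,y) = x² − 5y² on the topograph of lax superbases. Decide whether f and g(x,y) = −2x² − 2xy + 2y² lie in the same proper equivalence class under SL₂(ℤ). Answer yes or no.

D₁ = 20, D₂ = 20
river cycle of f (length 2): (1, 4, -1), (-1, 4, 1)
river cycle of g (length 2): (2, 2, -2), (-2, 2, 2)
cycles differ ⇒ inequivalent

no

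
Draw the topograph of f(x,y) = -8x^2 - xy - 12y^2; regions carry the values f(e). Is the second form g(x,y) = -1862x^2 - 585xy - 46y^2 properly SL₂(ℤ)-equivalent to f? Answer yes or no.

D₁ = -383, D₂ = -383
f is negative-definite; reduce −f:
−f: reduced (well bottom): (8,1,12) with a≤c, −a<b≤a
flip sign back: reduced form of f is (-8,-1,-12)
g is negative-definite; reduce −g:
−g: flip: (1862,585,46)→(46,-585,1862)
−g: translate: b→-33 (≡-585 mod 92), so (46,-585,1862)→(46,-33,8)
−g: flip: (46,-33,8)→(8,33,46)
−g: translate: b→1 (≡33 mod 16), so (8,33,46)→(8,1,12)
−g: reduced (well bottom): (8,1,12) with a≤c, −a<b≤a
flip sign back: reduced form of g is (-8,-1,-12)
reduced forms (-8, -1, -12) vs (-8, -1, -12) ⇒ equivalent

yes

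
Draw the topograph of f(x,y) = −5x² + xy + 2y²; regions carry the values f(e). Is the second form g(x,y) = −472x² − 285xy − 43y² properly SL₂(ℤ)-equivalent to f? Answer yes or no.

D₁ = 41, D₂ = 41
river cycle of f (length 10): (2, 3, -4), (-4, 5, 1), (1, 5, -4), (-4, 3, 2), (2, 5, -2), (-2, 3, 4), (4, 5, -1), (-1, 5, 4), (4, 3, -2), (-2, 5, 2)
river cycle of g (length 10): (-4, 5, 1), (1, 5, -4), (-4, 3, 2), (2, 5, -2), (-2, 3, 4), (4, 5, -1), (-1, 5, 4), (4, 3, -2), (-2, 5, 2), (2, 3, -4)
cycles coincide ⇒ equivalent

yes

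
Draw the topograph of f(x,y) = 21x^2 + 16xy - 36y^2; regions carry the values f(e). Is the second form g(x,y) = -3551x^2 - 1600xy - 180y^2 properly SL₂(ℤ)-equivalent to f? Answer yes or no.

D₁ = 3280, D₂ = 3280
river cycle of f (length 12): (-36, 56, 1), (1, 56, -36), (-36, 16, 21), (21, 26, -31), (-31, 36, 16), (16, 28, -39), (-39, 50, 5), (5, 50, -39), (-39, 28, 16), (16, 36, -31), … (2 more)
river cycle of g (length 12): (-31, 26, 21), (21, 16, -36), (-36, 56, 1), (1, 56, -36), (-36, 16, 21), (21, 26, -31), (-31, 36, 16), (16, 28, -39), (-39, 50, 5), (5, 50, -39), … (2 more)
cycles coincide ⇒ equivalent

yes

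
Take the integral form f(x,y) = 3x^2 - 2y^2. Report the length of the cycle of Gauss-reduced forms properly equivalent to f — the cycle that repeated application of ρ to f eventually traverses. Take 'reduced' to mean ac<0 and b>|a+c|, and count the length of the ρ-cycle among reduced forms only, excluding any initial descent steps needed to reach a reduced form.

D = 24, ⌊√D⌋ = 4
descent: ρ → (-2,4,1)  [lands on river]
river: ρ → (1,4,-2)
ρ-cycle length = 2 (tail of 1 descent step not counted)

2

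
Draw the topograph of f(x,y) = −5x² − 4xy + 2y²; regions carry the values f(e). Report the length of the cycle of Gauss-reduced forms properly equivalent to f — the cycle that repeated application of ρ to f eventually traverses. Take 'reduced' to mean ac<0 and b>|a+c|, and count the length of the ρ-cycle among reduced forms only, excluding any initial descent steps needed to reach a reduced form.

D = 56, ⌊√D⌋ = 7
descent: ρ → (2,4,-5)  [lands on river]
river: ρ → (-5,6,1)
river: ρ → (1,6,-5)
river: ρ → (-5,4,2)
ρ-cycle length = 4 (tail of 1 descent step not counted)

4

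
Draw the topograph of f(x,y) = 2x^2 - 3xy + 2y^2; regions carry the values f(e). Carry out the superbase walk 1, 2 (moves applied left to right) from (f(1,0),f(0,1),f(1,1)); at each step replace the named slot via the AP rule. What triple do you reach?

start (2,2,1) = (f(1,0),f(0,1),f(1,1))
replace slot 1: 2·(2+1) − 2 = 4 → (4,2,1)
replace slot 2: 2·(4+1) − 2 = 8 → (4,8,1)

4,8,1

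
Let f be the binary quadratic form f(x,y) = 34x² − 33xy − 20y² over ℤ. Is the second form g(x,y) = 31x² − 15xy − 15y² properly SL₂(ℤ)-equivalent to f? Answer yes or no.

D₁ = 3809, D₂ = 2085
discriminants differ ⇒ not SL₂(ℤ)-equivalent

no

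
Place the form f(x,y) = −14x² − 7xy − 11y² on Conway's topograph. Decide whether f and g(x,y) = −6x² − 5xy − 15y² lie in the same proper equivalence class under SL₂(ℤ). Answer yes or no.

D₁ = -567, D₂ = -335
discriminants differ ⇒ not SL₂(ℤ)-equivalent

no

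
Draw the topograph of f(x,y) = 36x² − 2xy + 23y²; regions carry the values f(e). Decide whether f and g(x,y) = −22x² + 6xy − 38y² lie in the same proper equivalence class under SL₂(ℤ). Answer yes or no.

D₁ = -3308, D₂ = -3308
f: flip: (36,-2,23)→(23,2,36)
f: reduced (well bottom): (23,2,36) with a≤c, −a<b≤a
g is negative-definite; reduce −g:
−g: reduced (well bottom): (22,-6,38) with a≤c, −a<b≤a
flip sign back: reduced form of g is (-22,6,-38)
reduced forms (23, 2, 36) vs (-22, 6, -38) ⇒ inequivalent

no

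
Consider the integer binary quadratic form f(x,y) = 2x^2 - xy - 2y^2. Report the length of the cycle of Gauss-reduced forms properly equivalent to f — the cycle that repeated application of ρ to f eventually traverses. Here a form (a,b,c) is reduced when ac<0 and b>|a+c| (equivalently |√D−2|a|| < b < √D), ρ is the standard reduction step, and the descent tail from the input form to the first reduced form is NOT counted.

D = 17, ⌊√D⌋ = 4
descent: ρ → (-2,1,2)  [lands on river]
river: ρ → (2,3,-1)
river: ρ → (-1,3,2)
river: ρ → (2,1,-2)
river: ρ → (-2,3,1)
river: ρ → (1,3,-2)
ρ-cycle length = 6 (tail of 1 descent step not counted)

6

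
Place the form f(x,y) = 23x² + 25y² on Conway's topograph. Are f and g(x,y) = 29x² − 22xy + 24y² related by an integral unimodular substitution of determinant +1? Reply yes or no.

D₁ = -2300, D₂ = -2300
f: reduced (well bottom): (23,0,25) with a≤c, −a<b≤a
g: flip: (29,-22,24)→(24,22,29)
g: reduced (well bottom): (24,22,29) with a≤c, −a<b≤a
reduced forms (23, 0, 25) vs (24, 22, 29) ⇒ inequivalent

no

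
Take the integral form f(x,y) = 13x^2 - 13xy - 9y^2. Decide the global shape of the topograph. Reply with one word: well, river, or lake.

D = b²−4ac = (-13)² − 4·13·(-9) = 637
D > 0 non-square ⇒ indefinite ⇒ periodic river

river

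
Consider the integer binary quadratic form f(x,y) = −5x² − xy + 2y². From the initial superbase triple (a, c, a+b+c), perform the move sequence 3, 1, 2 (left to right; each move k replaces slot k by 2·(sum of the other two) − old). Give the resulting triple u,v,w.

start (-5,2,-4) = (f(1,0),f(0,1),f(1,1))
replace slot 3: 2·((-5)+2) − (-4) = -2 → (-5,2,-2)
replace slot 1: 2·(2+(-2)) − (-5) = 5 → (5,2,-2)
replace slot 2: 2·(5+(-2)) − 2 = 4 → (5,4,-2)

5,4,-2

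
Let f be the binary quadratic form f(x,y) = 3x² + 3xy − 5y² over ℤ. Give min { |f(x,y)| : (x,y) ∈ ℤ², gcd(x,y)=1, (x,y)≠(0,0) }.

river: ρ → (-5,7,1)
river: ρ → (1,7,-5)
river: ρ → (-5,3,3)
river: ρ → (3,3,-5)
closes: descent 0, river 4
min |a| on river = 1

1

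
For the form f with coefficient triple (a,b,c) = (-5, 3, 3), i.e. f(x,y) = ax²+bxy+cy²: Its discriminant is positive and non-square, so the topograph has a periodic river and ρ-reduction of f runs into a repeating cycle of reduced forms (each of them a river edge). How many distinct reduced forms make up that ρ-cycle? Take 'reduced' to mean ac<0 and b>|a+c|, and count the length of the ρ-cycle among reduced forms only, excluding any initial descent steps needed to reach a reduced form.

D = 69, ⌊√D⌋ = 8
river: ρ → (3,3,-5)
river: ρ → (-5,7,1)
river: ρ → (1,7,-5)
river: ρ → (-5,3,3)
ρ-cycle length = 4 (tail of 0 descent steps not counted)

4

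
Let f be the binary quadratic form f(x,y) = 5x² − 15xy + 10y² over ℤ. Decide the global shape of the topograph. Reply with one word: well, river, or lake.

D = b²−4ac = (-15)² − 4·5·10 = 25
D = 5² is a perfect square ⇒ form factors over ℤ ⇒ lakes

lake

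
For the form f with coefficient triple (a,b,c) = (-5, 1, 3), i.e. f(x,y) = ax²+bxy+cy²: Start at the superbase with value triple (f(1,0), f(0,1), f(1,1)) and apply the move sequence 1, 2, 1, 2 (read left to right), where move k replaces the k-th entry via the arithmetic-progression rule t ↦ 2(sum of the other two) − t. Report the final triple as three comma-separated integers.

start (-5,3,-1) = (f(1,0),f(0,1),f(1,1))
replace slot 1: 2·(3+(-1)) − (-5) = 9 → (9,3,-1)
replace slot 2: 2·(9+(-1)) − 3 = 13 → (9,13,-1)
replace slot 1: 2·(13+(-1)) − 9 = 15 → (15,13,-1)
replace slot 2: 2·(15+(-1)) − 13 = 15 → (15,15,-1)

15,15,-1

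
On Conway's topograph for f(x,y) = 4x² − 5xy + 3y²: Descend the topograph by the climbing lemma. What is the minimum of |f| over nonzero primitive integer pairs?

translate: b→3 (≡-5 mod 8), so (4,-5,3)→(4,3,2)
flip: (4,3,2)→(2,-3,4)
translate: b→1 (≡-3 mod 4), so (2,-3,4)→(2,1,3)
reduced (well bottom): (2,1,3) with a≤c, −a<b≤a
well minimum = a = 2

2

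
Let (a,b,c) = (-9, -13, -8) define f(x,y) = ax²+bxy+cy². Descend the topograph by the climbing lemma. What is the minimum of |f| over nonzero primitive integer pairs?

translate: b→-5 (≡13 mod 18), so (9,13,8)→(9,-5,4)
flip: (9,-5,4)→(4,5,9)
translate: b→-3 (≡5 mod 8), so (4,5,9)→(4,-3,8)
reduced (well bottom): (4,-3,8) with a≤c, −a<b≤a
well minimum |f| = |-4| = 4 (negative-definite)

4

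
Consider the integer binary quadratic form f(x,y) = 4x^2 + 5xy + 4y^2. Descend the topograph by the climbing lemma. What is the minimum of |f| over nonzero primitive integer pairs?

translate: b→-3 (≡5 mod 8), so (4,5,4)→(4,-3,3)
flip: (4,-3,3)→(3,3,4)
reduced (well bottom): (3,3,4) with a≤c, −a<b≤a
well minimum = a = 3

3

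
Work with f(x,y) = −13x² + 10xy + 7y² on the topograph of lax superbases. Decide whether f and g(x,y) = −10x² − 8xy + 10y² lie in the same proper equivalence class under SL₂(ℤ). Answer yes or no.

D₁ = 464, D₂ = 464
river cycle of f (length 10): (7, 18, -5), (-5, 12, 16), (16, 20, -1), (-1, 20, 16), (16, 12, -5), (-5, 18, 7), (7, 10, -13), (-13, 16, 4), (4, 16, -13), (-13, 10, 7)
river cycle of g (length 10): (10, 8, -10), (-10, 12, 8), (8, 20, -2), (-2, 20, 8), (8, 12, -10), (-10, 8, 10), (10, 12, -8), (-8, 20, 2), (2, 20, -8), (-8, 12, 10)
cycles differ ⇒ inequivalent

no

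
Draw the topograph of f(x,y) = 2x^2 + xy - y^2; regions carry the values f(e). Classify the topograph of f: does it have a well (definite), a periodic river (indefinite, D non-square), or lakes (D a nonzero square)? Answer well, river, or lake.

D = b²−4ac = 1² − 4·2·(-1) = 9
D = 3² is a perfect square ⇒ form factors over ℤ ⇒ lakes

lake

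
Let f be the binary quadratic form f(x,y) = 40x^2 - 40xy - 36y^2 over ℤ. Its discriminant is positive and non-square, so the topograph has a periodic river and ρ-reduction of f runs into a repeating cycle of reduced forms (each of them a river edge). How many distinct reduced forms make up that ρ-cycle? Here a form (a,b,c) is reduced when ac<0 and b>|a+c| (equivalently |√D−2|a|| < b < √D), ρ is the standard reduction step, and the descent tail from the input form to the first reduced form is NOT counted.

D = 7360, ⌊√D⌋ = 85
descent: ρ → (-36,40,40)  [lands on river]
river: ρ → (40,40,-36)
river: ρ → (-36,32,44)
river: ρ → (44,56,-24)
river: ρ → (-24,40,60)
river: ρ → (60,80,-4)
river: ρ → (-4,80,60)
river: ρ → (60,40,-24)
river: ρ → (-24,56,44)
river: ρ → (44,32,-36)
ρ-cycle length = 10 (tail of 1 descent step not counted)

10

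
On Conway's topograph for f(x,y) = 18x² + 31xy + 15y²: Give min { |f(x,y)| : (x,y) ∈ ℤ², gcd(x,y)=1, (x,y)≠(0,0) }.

translate: b→-5 (≡31 mod 36), so (18,31,15)→(18,-5,2)
flip: (18,-5,2)→(2,5,18)
translate: b→1 (≡5 mod 4), so (2,5,18)→(2,1,15)
reduced (well bottom): (2,1,15) with a≤c, −a<b≤a
well minimum = a = 2

2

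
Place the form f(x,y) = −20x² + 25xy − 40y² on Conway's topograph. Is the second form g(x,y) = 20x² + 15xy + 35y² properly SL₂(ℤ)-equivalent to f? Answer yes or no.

D₁ = -2575, D₂ = -2575
f is negative-definite; reduce −f:
−f: translate: b→15 (≡-25 mod 40), so (20,-25,40)→(20,15,35)
−f: reduced (well bottom): (20,15,35) with a≤c, −a<b≤a
flip sign back: reduced form of f is (-20,-15,-35)
g: reduced (well bottom): (20,15,35) with a≤c, −a<b≤a
reduced forms (-20, -15, -35) vs (20, 15, 35) ⇒ inequivalent

no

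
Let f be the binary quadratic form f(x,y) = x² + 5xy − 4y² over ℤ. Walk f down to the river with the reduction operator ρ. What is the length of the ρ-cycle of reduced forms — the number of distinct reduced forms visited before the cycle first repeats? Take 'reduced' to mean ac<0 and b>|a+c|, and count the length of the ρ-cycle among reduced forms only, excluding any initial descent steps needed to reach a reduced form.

D = 41, ⌊√D⌋ = 6
river: ρ → (-4,3,2)
river: ρ → (2,5,-2)
river: ρ → (-2,3,4)
river: ρ → (4,5,-1)
river: ρ → (-1,5,4)
river: ρ → (4,3,-2)
river: ρ → (-2,5,2)
river: ρ → (2,3,-4)
river: ρ → (-4,5,1)
river: ρ → (1,5,-4)
ρ-cycle length = 10 (tail of 0 descent steps not counted)

10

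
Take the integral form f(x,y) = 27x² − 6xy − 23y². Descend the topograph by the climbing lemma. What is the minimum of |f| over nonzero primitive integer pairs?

descent: ρ → (-23,6,27)  [lands on river]
river: ρ → (27,48,-2)
river: ρ → (-2,48,27)
river: ρ → (27,6,-23)
river: ρ → (-23,40,10)
river: ρ → (10,40,-23)
closes: descent 1, river 6
min |a| on river = 2

2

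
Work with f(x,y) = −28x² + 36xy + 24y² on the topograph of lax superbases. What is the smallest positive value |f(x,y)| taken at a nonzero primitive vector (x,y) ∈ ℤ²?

river: ρ → (24,60,-4)
river: ρ → (-4,60,24)
river: ρ → (24,36,-28)
river: ρ → (-28,20,32)
river: ρ → (32,44,-16)
river: ρ → (-16,52,20)
river: ρ → (20,28,-40)
river: ρ → (-40,52,8)
river: ρ → (8,60,-12)
river: ρ → (-12,60,8)
river: ρ → (8,52,-40)
river: ρ → (-40,28,20)
river: ρ → (20,52,-16)
river: ρ → (-16,44,32)
river: ρ → (32,20,-28)
river: ρ → (-28,36,24)
closes: descent 0, river 16
min |a| on river = 4

4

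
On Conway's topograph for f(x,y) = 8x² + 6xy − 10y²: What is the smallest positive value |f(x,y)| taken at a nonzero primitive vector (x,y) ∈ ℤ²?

river: ρ → (-10,14,4)
river: ρ → (4,18,-2)
river: ρ → (-2,18,4)
river: ρ → (4,14,-10)
river: ρ → (-10,6,8)
river: ρ → (8,10,-8)
river: ρ → (-8,6,10)
river: ρ → (10,14,-4)
river: ρ → (-4,18,2)
river: ρ → (2,18,-4)
river: ρ → (-4,14,10)
river: ρ → (10,6,-8)
river: ρ → (-8,10,8)
river: ρ → (8,6,-10)
closes: descent 0, river 14
min |a| on river = 2

2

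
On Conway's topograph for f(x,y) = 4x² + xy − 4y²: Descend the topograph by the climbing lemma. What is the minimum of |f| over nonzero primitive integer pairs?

river: ρ → (-4,7,1)
river: ρ → (1,7,-4)
river: ρ → (-4,1,4)
river: ρ → (4,7,-1)
river: ρ → (-1,7,4)
river: ρ → (4,1,-4)
closes: descent 0, river 6
min |a| on river = 1

1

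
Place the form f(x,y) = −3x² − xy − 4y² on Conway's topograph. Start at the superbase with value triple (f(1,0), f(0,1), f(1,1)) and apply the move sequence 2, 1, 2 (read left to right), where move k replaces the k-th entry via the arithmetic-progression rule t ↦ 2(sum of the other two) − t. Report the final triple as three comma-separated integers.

start (-3,-4,-8) = (f(1,0),f(0,1),f(1,1))
replace slot 2: 2·((-3)+(-8)) − (-4) = -18 → (-3,-18,-8)
replace slot 1: 2·((-18)+(-8)) − (-3) = -49 → (-49,-18,-8)
replace slot 2: 2·((-49)+(-8)) − (-18) = -96 → (-49,-96,-8)

-49,-96,-8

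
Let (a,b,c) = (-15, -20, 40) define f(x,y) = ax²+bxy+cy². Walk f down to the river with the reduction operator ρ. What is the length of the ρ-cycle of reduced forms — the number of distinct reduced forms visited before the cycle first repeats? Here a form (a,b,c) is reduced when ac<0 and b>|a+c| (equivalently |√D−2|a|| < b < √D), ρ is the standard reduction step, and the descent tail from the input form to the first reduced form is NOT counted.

D = 2800, ⌊√D⌋ = 52
descent: ρ → (40,20,-15)
descent: ρ → (-15,40,20)  [lands on river]
river: ρ → (20,40,-15)
river: ρ → (-15,50,5)
river: ρ → (5,50,-15)
ρ-cycle length = 4 (tail of 2 descent steps not counted)

4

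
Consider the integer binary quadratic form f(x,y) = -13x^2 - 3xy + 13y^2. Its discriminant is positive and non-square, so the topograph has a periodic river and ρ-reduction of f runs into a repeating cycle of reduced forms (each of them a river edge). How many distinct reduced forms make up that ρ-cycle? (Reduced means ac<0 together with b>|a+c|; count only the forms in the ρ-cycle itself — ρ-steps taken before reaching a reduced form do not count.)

D = 685, ⌊√D⌋ = 26
descent: ρ → (13,3,-13)  [lands on river]
river: ρ → (-13,23,3)
river: ρ → (3,25,-5)
river: ρ → (-5,25,3)
river: ρ → (3,23,-13)
river: ρ → (-13,3,13)
river: ρ → (13,23,-3)
river: ρ → (-3,25,5)
river: ρ → (5,25,-3)
river: ρ → (-3,23,13)
ρ-cycle length = 10 (tail of 1 descent step not counted)

10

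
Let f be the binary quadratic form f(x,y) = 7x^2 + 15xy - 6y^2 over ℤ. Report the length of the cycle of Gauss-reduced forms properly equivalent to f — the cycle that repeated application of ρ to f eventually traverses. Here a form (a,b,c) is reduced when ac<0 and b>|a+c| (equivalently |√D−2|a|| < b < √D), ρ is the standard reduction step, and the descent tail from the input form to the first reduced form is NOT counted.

D = 393, ⌊√D⌋ = 19
river: ρ → (-6,9,13)
river: ρ → (13,17,-2)
river: ρ → (-2,19,4)
river: ρ → (4,13,-14)
river: ρ → (-14,15,3)
river: ρ → (3,15,-14)
river: ρ → (-14,13,4)
river: ρ → (4,19,-2)
river: ρ → (-2,17,13)
river: ρ → (13,9,-6)
river: ρ → (-6,15,7)
river: ρ → (7,13,-8)
river: ρ → (-8,19,1)
river: ρ → (1,19,-8)
river: ρ → (-8,13,7)
river: ρ → (7,15,-6)
ρ-cycle length = 16 (tail of 0 descent steps not counted)

16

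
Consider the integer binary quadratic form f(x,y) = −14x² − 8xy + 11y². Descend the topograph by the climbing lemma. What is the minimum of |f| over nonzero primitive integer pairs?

descent: ρ → (11,8,-14)  [lands on river]
river: ρ → (-14,20,5)
river: ρ → (5,20,-14)
river: ρ → (-14,8,11)
river: ρ → (11,14,-11)
river: ρ → (-11,8,14)
river: ρ → (14,20,-5)
river: ρ → (-5,20,14)
river: ρ → (14,8,-11)
river: ρ → (-11,14,11)
closes: descent 1, river 10
min |a| on river = 5

5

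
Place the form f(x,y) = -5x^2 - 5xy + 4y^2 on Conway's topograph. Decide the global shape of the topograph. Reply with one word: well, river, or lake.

D = b²−4ac = (-5)² − 4·(-5)·4 = 105
D > 0 non-square ⇒ indefinite ⇒ periodic river

river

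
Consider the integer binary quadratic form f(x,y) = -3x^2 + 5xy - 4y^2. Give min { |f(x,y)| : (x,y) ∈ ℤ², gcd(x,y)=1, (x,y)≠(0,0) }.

translate: b→1 (≡-5 mod 6), so (3,-5,4)→(3,1,2)
flip: (3,1,2)→(2,-1,3)
reduced (well bottom): (2,-1,3) with a≤c, −a<b≤a
well minimum |f| = |-2| = 2 (negative-definite)

2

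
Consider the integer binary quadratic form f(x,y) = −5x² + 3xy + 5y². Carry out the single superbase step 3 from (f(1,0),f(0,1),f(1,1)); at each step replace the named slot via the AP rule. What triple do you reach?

start (-5,5,3) = (f(1,0),f(0,1),f(1,1))
replace slot 3: 2·((-5)+5) − 3 = -3 → (-5,5,-3)

-5,5,-3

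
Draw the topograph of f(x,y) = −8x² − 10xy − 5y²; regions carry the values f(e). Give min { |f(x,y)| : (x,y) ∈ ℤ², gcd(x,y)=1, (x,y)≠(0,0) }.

translate: b→-6 (≡10 mod 16), so (8,10,5)→(8,-6,3)
flip: (8,-6,3)→(3,6,8)
translate: b→0 (≡6 mod 6), so (3,6,8)→(3,0,5)
reduced (well bottom): (3,0,5) with a≤c, −a<b≤a
well minimum |f| = |-3| = 3 (negative-definite)

3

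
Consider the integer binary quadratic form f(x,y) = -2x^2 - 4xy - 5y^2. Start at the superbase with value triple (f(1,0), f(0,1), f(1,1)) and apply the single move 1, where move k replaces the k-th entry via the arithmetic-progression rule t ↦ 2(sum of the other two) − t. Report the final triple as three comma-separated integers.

start (-2,-5,-11) = (f(1,0),f(0,1),f(1,1))
replace slot 1: 2·((-5)+(-11)) − (-2) = -30 → (-30,-5,-11)

-30,-5,-11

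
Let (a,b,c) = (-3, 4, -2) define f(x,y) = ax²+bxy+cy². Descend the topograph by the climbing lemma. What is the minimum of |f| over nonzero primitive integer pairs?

translate: b→2 (≡-4 mod 6), so (3,-4,2)→(3,2,1)
flip: (3,2,1)→(1,-2,3)
translate: b→0 (≡-2 mod 2), so (1,-2,3)→(1,0,2)
reduced (well bottom): (1,0,2) with a≤c, −a<b≤a
well minimum |f| = |-1| = 1 (negative-definite)

1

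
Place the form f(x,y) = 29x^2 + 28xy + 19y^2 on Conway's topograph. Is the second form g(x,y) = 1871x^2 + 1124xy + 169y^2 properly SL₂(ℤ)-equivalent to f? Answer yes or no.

D₁ = -1420, D₂ = -1420
f: flip: (29,28,19)→(19,-28,29)
f: translate: b→10 (≡-28 mod 38), so (19,-28,29)→(19,10,20)
f: reduced (well bottom): (19,10,20) with a≤c, −a<b≤a
g: flip: (1871,1124,169)→(169,-1124,1871)
g: translate: b→-110 (≡-1124 mod 338), so (169,-1124,1871)→(169,-110,20)
g: flip: (169,-110,20)→(20,110,169)
g: translate: b→-10 (≡110 mod 40), so (20,110,169)→(20,-10,19)
g: flip: (20,-10,19)→(19,10,20)
g: reduced (well bottom): (19,10,20) with a≤c, −a<b≤a
reduced forms (19, 10, 20) vs (19, 10, 20) ⇒ equivalent

yes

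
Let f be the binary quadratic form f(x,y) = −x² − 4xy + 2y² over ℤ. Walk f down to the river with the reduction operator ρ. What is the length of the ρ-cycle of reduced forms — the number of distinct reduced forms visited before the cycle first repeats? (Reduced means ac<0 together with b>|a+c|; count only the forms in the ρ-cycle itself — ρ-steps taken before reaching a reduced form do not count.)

D = 24, ⌊√D⌋ = 4
descent: ρ → (2,4,-1)  [lands on river]
river: ρ → (-1,4,2)
ρ-cycle length = 2 (tail of 1 descent step not counted)

2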